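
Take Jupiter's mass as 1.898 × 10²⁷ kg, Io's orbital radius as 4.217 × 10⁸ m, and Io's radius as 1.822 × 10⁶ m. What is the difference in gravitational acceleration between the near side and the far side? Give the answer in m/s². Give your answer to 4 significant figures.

a_tidal = 4GMr/d³
        = 4 × (6.674 × 10⁻¹¹) × (1.898 × 10²⁷) × (1.822 × 10⁶) / (4.217 × 10⁸)³
        = 1.231 × 10⁻² m/s²

1.231 × 10⁻² m/s²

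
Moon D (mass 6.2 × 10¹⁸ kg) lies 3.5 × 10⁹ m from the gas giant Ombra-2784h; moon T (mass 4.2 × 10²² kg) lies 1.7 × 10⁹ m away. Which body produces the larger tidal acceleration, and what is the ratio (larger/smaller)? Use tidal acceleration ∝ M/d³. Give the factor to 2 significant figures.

Moon T, by a factor of ≈ 59000

The tide-raising term goes as M/d³ (the gradient of a 1/d² field).
Moon D: (6.2 × 10¹⁸) / (3.5 × 10⁹)³ = 1.446 × 10⁻¹⁰
Moon T: (4.2 × 10²²) / (1.7 × 10⁹)³ = 8.549 × 10⁻⁶
Ratio (larger/smaller) = 59000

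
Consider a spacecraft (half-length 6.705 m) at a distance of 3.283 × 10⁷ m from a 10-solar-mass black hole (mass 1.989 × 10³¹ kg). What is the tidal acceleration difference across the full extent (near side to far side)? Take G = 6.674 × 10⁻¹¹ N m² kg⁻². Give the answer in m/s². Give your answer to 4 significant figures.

Δg = 4GMr/d³
   = 4 × (6.674 × 10⁻¹¹) × (1.989 × 10³¹) × (6.705) / (3.283 × 10⁷)³
   = 1.006 m/s²

1.006 m/s²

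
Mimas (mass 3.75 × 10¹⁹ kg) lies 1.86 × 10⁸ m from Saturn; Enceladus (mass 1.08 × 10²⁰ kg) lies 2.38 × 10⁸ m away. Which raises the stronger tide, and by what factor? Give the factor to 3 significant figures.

Enceladus, by a factor of ≈ 1.37

Compare M/d³ for the two perturbers:
Mimas: (3.75 × 10¹⁹) / (1.86 × 10⁸)³ = 5.828 × 10⁻⁶
Enceladus: (1.08 × 10²⁰) / (2.38 × 10⁸)³ = 8.011 × 10⁻⁶
Ratio (larger/smaller) = 1.37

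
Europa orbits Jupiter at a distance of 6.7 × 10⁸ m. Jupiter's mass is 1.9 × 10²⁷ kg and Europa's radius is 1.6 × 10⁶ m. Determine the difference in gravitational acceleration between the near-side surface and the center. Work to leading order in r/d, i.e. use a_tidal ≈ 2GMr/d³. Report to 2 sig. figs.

1.3 × 10⁻³ m/s²

Δg = 2GMr/d³
   = 2 × (6.674 × 10⁻¹¹) × (1.9 × 10²⁷) × (1.6 × 10⁶) / (6.7 × 10⁸)³
   = 1.3 × 10⁻³ m/s²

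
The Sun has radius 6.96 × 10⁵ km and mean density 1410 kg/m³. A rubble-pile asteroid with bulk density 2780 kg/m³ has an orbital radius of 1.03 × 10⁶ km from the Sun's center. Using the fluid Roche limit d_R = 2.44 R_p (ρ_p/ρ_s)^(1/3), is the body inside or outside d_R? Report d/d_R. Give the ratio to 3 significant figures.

inside; d/d_R ≈ 0.761

d_R = 2.44 × (6.96 × 10⁵ km) × (1410/2780)^(1/3) = 1.354 × 10⁶ km
d/d_R = (1.03 × 10⁶) / (1.354 × 10⁶) = 0.761
Since d/d_R < 1, the body is inside the Roche limit.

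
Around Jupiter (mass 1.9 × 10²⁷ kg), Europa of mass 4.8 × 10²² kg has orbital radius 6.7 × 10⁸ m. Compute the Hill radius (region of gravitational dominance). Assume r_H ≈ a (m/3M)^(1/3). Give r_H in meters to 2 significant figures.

1.4 × 10⁷ m

r_H ≈ a (m/3M)^(1/3)
    = (6.7 × 10⁸) × (4.8 × 10²² / (3 × 1.9 × 10²⁷))^(1/3)
    = 1.4 × 10⁷ m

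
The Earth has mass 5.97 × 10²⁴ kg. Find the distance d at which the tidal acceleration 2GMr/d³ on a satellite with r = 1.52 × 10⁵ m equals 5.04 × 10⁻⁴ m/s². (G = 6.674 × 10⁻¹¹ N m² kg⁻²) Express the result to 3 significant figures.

2GMr/d³ = a_tidal  ⇒  d = (2GMr / a_tidal)^(1/3)
d = (2 × 6.674×10⁻¹¹ × (5.97 × 10²⁴) × (1.52 × 10⁵) / (5.04 × 10⁻⁴))^(1/3)
  = 6.22 × 10⁷ m

6.22 × 10⁷ m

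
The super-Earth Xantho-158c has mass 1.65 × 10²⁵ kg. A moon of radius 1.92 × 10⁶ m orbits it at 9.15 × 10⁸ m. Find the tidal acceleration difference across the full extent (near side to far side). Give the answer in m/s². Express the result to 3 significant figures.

Near-to-far spans 2r, so the tidal difference is twice the near-to-center value: 4GMr/d³.
Δg = 4GMr/d³
   = 4 × (6.674 × 10⁻¹¹) × (1.65 × 10²⁵) × (1.92 × 10⁶) / (9.15 × 10⁸)³
   = 1.10 × 10⁻⁵ m/s²

1.10 × 10⁻⁵ m/s²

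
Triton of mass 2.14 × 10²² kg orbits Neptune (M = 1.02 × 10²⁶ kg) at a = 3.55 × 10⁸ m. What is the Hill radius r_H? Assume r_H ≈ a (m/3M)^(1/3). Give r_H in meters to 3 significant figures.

1.46 × 10⁷ m

r_H ≈ a (m/3M)^(1/3)
    = (3.55 × 10⁸) × (2.14 × 10²² / (3 × 1.02 × 10²⁶))^(1/3)
    = 1.46 × 10⁷ m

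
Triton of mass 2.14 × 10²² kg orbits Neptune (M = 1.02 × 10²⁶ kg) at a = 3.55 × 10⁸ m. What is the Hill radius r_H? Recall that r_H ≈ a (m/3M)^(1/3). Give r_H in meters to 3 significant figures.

r_H ≈ a (m/3M)^(1/3)
    = (3.55 × 10⁸) × (2.14 × 10²² / (3 × 1.02 × 10²⁶))^(1/3)
    = 1.46 × 10⁷ m

1.46 × 10⁷ m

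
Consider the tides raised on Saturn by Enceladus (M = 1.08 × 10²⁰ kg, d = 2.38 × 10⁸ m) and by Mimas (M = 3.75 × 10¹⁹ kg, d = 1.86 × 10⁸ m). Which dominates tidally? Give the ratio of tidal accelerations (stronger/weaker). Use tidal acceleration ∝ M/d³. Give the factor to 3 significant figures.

Enceladus, by a factor of ≈ 1.37

Tidal acceleration ∝ M/d³, so compare M/d³ for each.
Enceladus: (1.08 × 10²⁰) / (2.38 × 10⁸)³ = 8.011 × 10⁻⁶
Mimas: (3.75 × 10¹⁹) / (1.86 × 10⁸)³ = 5.828 × 10⁻⁶
Ratio (larger/smaller) = 1.37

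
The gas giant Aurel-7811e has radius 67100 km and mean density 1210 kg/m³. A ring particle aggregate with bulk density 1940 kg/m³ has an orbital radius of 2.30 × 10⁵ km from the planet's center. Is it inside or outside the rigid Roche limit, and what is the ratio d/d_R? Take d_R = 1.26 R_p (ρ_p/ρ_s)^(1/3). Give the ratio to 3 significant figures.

d_R = 1.26 × (67100 km) × (1210/1940)^(1/3) = 72240 km
d/d_R = (2.30 × 10⁵) / (72240) = 3.18
Since d/d_R > 1, the body is outside the Roche limit.

outside; d/d_R ≈ 3.18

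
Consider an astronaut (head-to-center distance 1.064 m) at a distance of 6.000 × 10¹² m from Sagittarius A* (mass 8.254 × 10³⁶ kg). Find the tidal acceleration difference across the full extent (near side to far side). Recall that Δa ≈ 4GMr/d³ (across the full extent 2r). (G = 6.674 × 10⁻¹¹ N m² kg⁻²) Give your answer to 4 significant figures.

Δg = 4GMr/d³
   = 4 × (6.674 × 10⁻¹¹) × (8.254 × 10³⁶) × (1.064) / (6.000 × 10¹²)³
   = 1.085 × 10⁻¹¹ m/s²

1.085 × 10⁻¹¹ m/s²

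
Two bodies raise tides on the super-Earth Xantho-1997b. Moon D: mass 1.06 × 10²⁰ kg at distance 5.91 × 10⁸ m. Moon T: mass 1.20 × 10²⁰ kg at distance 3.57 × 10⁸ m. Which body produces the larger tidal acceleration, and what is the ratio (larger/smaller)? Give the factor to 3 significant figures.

The tide-raising term goes as M/d³ (the gradient of a 1/d² field).
Moon D: (1.06 × 10²⁰) / (5.91 × 10⁸)³ = 5.135 × 10⁻⁷
Moon T: (1.20 × 10²⁰) / (3.57 × 10⁸)³ = 2.637 × 10⁻⁶
Ratio (larger/smaller) = 5.14

Moon T, by a factor of ≈ 5.14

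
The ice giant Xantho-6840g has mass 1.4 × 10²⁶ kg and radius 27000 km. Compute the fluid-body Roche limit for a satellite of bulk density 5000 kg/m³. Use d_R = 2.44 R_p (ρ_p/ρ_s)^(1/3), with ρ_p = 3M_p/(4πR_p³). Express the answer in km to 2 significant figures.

46000 km

ρ_p = 3M_p/(4πR_p³) = 3 × (1.4 × 10²⁶) / (4π × (2.7 × 10⁷ m)³) = 1700 kg/m³
d_R = 2.44 × 27000 km × (1700/5000)^(1/3)
    = 46000 km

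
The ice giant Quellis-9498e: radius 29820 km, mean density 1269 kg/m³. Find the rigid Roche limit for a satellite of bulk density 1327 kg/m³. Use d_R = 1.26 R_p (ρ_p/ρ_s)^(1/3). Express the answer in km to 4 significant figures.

d_R = 1.26 × 29820 km × (1269/1327)^(1/3)
    = 37020 km

37020 km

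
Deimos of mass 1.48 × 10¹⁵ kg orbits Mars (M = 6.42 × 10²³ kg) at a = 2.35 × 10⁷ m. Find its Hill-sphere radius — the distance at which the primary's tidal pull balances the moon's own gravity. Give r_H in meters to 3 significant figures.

r_H ≈ a (m/3M)^(1/3)
    = (2.35 × 10⁷) × (1.48 × 10¹⁵ / (3 × 6.42 × 10²³))^(1/3)
    = 2.15 × 10⁴ m

2.15 × 10⁴ m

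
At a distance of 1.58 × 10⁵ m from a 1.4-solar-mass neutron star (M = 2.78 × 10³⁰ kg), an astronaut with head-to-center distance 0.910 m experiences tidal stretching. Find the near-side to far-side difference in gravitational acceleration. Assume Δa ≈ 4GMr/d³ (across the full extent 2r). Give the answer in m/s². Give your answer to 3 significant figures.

The field gradient is 2GM/d³; across the full diameter 2r the difference is 4GMr/d³.
a_tidal = 4GMr/d³
        = 4 × (6.674 × 10⁻¹¹) × (2.78 × 10³⁰) × (0.910) / (1.58 × 10⁵)³
        = 1.71 × 10⁵ m/s²

1.71 × 10⁵ m/s²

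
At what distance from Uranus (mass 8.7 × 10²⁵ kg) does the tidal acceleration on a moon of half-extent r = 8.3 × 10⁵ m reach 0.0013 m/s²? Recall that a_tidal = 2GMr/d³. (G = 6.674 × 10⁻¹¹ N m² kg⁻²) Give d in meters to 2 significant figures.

1.9 × 10⁸ m

2GMr/d³ = a_tidal  ⇒  d = (2GMr / a_tidal)^(1/3)
d = (2 × 6.674×10⁻¹¹ × (8.7 × 10²⁵) × (8.3 × 10⁵) / (0.0013))^(1/3)
  = 1.9 × 10⁸ m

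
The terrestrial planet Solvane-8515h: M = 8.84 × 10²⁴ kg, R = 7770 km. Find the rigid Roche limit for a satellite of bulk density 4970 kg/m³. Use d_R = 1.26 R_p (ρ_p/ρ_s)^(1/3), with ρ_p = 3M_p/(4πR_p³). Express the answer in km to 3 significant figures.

9470 km

ρ_p = 3M_p/(4πR_p³) = 3 × (8.84 × 10²⁴) / (4π × (7.77 × 10⁶ m)³) = 4500 kg/m³
d_R = 1.26 × 7770 km × (4500/4970)^(1/3)
    = 9470 km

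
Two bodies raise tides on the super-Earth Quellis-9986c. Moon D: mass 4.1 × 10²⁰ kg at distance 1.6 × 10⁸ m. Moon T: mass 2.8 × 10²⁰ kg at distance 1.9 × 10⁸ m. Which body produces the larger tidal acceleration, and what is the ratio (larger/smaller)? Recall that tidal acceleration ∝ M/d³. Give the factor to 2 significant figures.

Compare M/d³ for the two perturbers:
Moon D: (4.1 × 10²⁰) / (1.6 × 10⁸)³ = 1.001 × 10⁻⁴
Moon T: (2.8 × 10²⁰) / (1.9 × 10⁸)³ = 4.082 × 10⁻⁵
Ratio (larger/smaller) = 2.5

Moon D, by a factor of ≈ 2.5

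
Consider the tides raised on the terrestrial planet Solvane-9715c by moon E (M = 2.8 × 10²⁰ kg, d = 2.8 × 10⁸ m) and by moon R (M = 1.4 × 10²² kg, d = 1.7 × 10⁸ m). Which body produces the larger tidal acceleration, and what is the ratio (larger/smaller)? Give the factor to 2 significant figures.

The tide-raising term goes as M/d³ (the gradient of a 1/d² field).
Moon E: (2.8 × 10²⁰) / (2.8 × 10⁸)³ = 1.276 × 10⁻⁵
Moon R: (1.4 × 10²²) / (1.7 × 10⁸)³ = 2.850 × 10⁻³
Ratio (larger/smaller) = 220

Moon R, by a factor of ≈ 220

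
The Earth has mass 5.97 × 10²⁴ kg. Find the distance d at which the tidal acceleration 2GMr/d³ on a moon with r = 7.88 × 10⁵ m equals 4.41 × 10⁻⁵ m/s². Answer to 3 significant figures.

2.42 × 10⁸ m

2GMr/d³ = a_tidal  ⇒  d = (2GMr / a_tidal)^(1/3)
d = (2 × 6.674×10⁻¹¹ × (5.97 × 10²⁴) × (7.88 × 10⁵) / (4.41 × 10⁻⁵))^(1/3)
  = 2.42 × 10⁸ m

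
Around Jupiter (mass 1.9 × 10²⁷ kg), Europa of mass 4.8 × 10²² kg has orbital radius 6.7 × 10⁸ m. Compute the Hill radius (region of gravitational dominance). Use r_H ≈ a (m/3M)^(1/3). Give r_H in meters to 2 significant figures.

r_H ≈ a (m/3M)^(1/3)
    = (6.7 × 10⁸) × (4.8 × 10²² / (3 × 1.9 × 10²⁷))^(1/3)
    = 1.4 × 10⁷ m

1.4 × 10⁷ m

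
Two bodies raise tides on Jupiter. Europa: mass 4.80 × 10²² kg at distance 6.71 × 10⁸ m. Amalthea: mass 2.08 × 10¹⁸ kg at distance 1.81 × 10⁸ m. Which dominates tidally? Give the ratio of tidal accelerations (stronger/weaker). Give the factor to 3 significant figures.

Compare M/d³ for the two perturbers:
Europa: (4.80 × 10²²) / (6.71 × 10⁸)³ = 1.589 × 10⁻⁴
Amalthea: (2.08 × 10¹⁸) / (1.81 × 10⁸)³ = 3.508 × 10⁻⁷
Ratio (larger/smaller) = 453

Europa, by a factor of ≈ 453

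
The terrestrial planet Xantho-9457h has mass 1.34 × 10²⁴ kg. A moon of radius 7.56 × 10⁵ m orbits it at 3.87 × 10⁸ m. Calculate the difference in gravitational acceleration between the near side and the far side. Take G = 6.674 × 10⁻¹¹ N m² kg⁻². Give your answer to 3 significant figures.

4.67 × 10⁻⁶ m/s²

Δa = 4GMr/d³
   = 4 × (6.674 × 10⁻¹¹) × (1.34 × 10²⁴) × (7.56 × 10⁵) / (3.87 × 10⁸)³
   = 4.67 × 10⁻⁶ m/s²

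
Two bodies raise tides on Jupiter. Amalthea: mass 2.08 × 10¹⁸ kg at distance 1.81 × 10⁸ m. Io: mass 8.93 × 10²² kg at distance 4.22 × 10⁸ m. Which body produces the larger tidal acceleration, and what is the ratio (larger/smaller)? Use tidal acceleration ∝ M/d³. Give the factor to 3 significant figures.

Compare M/d³ for the two perturbers:
Amalthea: (2.08 × 10¹⁸) / (1.81 × 10⁸)³ = 3.508 × 10⁻⁷
Io: (8.93 × 10²²) / (4.22 × 10⁸)³ = 1.188 × 10⁻³
Ratio (larger/smaller) = 3390

Io, by a factor of ≈ 3390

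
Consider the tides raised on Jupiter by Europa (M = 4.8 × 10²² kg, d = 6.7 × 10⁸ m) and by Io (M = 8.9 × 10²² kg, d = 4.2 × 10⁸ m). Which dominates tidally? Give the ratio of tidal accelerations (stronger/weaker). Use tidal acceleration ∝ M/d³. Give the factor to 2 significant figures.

Tidal stretch scales as M/d³; compute that for each body.
Europa: (4.8 × 10²²) / (6.7 × 10⁸)³ = 1.596 × 10⁻⁴
Io: (8.9 × 10²²) / (4.2 × 10⁸)³ = 1.201 × 10⁻³
Ratio (larger/smaller) = 7.5

Io, by a factor of ≈ 7.5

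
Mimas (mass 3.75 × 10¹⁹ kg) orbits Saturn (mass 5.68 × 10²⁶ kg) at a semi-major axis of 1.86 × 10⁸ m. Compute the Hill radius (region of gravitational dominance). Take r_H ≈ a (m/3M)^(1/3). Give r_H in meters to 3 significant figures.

5.21 × 10⁵ m

r_H ≈ a (m/3M)^(1/3)
    = (1.86 × 10⁸) × (3.75 × 10¹⁹ / (3 × 5.68 × 10²⁶))^(1/3)
    = 5.21 × 10⁵ m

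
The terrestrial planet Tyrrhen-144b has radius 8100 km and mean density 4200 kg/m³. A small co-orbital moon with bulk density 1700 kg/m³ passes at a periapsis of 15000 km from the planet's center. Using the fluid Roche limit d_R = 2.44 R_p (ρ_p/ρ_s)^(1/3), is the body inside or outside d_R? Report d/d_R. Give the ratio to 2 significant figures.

d_R = 2.44 × (8100 km) × (4200/1700)^(1/3) = 26720 km
d/d_R = (15000) / (26720) = 0.56
Since d/d_R < 1, the body is inside the Roche limit.

inside; d/d_R ≈ 0.56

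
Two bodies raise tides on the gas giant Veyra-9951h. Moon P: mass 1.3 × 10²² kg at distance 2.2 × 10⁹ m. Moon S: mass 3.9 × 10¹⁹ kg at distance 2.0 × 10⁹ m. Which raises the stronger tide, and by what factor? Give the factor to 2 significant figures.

Moon P, by a factor of ≈ 250

The tide-raising term goes as M/d³ (the gradient of a 1/d² field).
Moon P: (1.3 × 10²²) / (2.2 × 10⁹)³ = 1.221 × 10⁻⁶
Moon S: (3.9 × 10¹⁹) / (2.0 × 10⁹)³ = 4.875 × 10⁻⁹
Ratio (larger/smaller) = 250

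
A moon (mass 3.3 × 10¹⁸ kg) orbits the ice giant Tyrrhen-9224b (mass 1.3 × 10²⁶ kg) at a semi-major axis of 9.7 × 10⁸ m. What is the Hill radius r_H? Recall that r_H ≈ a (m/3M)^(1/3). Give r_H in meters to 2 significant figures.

2.0 × 10⁶ m

r_H ≈ a (m/3M)^(1/3)
    = (9.7 × 10⁸) × (3.3 × 10¹⁸ / (3 × 1.3 × 10²⁶))^(1/3)
    = 2.0 × 10⁶ m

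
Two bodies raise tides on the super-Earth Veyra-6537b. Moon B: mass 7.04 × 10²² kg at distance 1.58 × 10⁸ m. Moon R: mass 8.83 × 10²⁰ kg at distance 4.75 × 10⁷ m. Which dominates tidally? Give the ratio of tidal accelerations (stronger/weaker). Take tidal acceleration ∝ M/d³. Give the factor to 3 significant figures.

Moon B, by a factor of ≈ 2.17

The tide-raising term goes as M/d³ (the gradient of a 1/d² field).
Moon B: (7.04 × 10²²) / (1.58 × 10⁸)³ = 1.785 × 10⁻²
Moon R: (8.83 × 10²⁰) / (4.75 × 10⁷)³ = 8.239 × 10⁻³
Ratio (larger/smaller) = 2.17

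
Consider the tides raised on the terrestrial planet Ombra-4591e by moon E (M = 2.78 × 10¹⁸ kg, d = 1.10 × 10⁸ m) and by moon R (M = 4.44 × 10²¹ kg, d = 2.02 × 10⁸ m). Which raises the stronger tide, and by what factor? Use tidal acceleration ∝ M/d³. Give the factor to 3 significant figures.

Moon R, by a factor of ≈ 258

Tidal stretch scales as M/d³; compute that for each body.
Moon E: (2.78 × 10¹⁸) / (1.10 × 10⁸)³ = 2.089 × 10⁻⁶
Moon R: (4.44 × 10²¹) / (2.02 × 10⁸)³ = 5.387 × 10⁻⁴
Ratio (larger/smaller) = 258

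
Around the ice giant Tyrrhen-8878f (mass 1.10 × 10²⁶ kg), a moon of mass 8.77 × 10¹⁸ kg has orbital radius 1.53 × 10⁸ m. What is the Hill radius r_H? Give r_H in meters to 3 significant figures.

4.57 × 10⁵ m

r_H ≈ a (m/3M)^(1/3)
    = (1.53 × 10⁸) × (8.77 × 10¹⁸ / (3 × 1.10 × 10²⁶))^(1/3)
    = 4.57 × 10⁵ m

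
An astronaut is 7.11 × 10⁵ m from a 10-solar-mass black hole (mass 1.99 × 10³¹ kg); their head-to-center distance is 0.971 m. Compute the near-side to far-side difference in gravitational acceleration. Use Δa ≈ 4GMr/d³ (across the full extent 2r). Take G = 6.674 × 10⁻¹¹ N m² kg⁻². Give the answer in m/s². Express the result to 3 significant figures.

1.44 × 10⁴ m/s²

The field gradient is 2GM/d³; across the full diameter 2r the difference is 4GMr/d³.
Δa = 4GMr/d³
   = 4 × (6.674 × 10⁻¹¹) × (1.99 × 10³¹) × (0.971) / (7.11 × 10⁵)³
   = 1.44 × 10⁴ m/s²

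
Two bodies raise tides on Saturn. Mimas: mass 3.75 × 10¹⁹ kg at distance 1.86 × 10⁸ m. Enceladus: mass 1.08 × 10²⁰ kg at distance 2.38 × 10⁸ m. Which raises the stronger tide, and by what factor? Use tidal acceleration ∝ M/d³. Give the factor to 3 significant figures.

Enceladus, by a factor of ≈ 1.37

Tidal stretch scales as M/d³; compute that for each body.
Mimas: (3.75 × 10¹⁹) / (1.86 × 10⁸)³ = 5.828 × 10⁻⁶
Enceladus: (1.08 × 10²⁰) / (2.38 × 10⁸)³ = 8.011 × 10⁻⁶
Ratio (larger/smaller) = 1.37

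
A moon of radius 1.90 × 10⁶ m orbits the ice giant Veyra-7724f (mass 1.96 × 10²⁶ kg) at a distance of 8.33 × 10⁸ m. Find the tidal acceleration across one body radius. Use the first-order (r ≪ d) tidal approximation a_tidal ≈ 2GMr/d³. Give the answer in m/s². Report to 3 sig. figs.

8.60 × 10⁻⁵ m/s²

The tidal stretch is the gradient of GM/d² times the body's extent r, hence the 1/d³ dependence.
a_tidal = 2GMr/d³
        = 2 × (6.674 × 10⁻¹¹) × (1.96 × 10²⁶) × (1.90 × 10⁶) / (8.33 × 10⁸)³
        = 8.60 × 10⁻⁵ m/s²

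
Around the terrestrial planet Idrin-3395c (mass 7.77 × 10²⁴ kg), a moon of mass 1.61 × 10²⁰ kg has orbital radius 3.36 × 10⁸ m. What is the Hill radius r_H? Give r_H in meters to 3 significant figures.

6.40 × 10⁶ m

r_H ≈ a (m/3M)^(1/3)
    = (3.36 × 10⁸) × (1.61 × 10²⁰ / (3 × 7.77 × 10²⁴))^(1/3)
    = 6.40 × 10⁶ m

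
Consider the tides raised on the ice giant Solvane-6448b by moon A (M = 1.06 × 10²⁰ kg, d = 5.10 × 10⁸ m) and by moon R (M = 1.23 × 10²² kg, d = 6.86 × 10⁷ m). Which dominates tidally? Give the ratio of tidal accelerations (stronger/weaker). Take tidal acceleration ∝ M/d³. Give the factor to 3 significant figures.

Moon R, by a factor of ≈ 47700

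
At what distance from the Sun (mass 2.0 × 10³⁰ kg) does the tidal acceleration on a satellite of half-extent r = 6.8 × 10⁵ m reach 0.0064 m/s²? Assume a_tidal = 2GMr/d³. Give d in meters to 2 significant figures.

2GMr/d³ = a_tidal  ⇒  d = (2GMr / a_tidal)^(1/3)
d = (2 × 6.674×10⁻¹¹ × (2.0 × 10³⁰) × (6.8 × 10⁵) / (0.0064))^(1/3)
  = 3.0 × 10⁹ m

3.0 × 10⁹ m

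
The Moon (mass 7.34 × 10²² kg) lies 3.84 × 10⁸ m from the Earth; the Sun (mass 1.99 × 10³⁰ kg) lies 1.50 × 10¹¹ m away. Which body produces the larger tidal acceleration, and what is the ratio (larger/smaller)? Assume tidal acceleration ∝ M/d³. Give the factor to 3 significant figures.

The Moon, by a factor of ≈ 2.20

Tidal stretch scales as M/d³; compute that for each body.
The Moon: (7.34 × 10²²) / (3.84 × 10⁸)³ = 1.296 × 10⁻³
The Sun: (1.99 × 10³⁰) / (1.50 × 10¹¹)³ = 5.896 × 10⁻⁴
Ratio (larger/smaller) = 2.20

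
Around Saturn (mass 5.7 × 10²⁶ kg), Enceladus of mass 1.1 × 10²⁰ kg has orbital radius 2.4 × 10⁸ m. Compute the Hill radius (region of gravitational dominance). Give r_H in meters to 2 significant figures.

9.6 × 10⁵ m

r_H ≈ a (m/3M)^(1/3)
    = (2.4 × 10⁸) × (1.1 × 10²⁰ / (3 × 5.7 × 10²⁶))^(1/3)
    = 9.6 × 10⁵ m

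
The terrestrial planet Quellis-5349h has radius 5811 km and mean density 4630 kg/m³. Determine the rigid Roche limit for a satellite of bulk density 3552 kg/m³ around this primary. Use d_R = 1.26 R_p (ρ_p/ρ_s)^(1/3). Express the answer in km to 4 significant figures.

7998 km

d_R = 1.26 × 5811 km × (4630/3552)^(1/3)
    = 7998 km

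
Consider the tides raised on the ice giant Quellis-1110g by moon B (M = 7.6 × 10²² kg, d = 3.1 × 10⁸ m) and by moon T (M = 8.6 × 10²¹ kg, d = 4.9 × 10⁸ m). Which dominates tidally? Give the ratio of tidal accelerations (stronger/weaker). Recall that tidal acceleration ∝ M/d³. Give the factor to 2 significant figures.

Tidal acceleration ∝ M/d³, so compare M/d³ for each.
Moon B: (7.6 × 10²²) / (3.1 × 10⁸)³ = 2.551 × 10⁻³
Moon T: (8.6 × 10²¹) / (4.9 × 10⁸)³ = 7.310 × 10⁻⁵
Ratio (larger/smaller) = 35

Moon B, by a factor of ≈ 35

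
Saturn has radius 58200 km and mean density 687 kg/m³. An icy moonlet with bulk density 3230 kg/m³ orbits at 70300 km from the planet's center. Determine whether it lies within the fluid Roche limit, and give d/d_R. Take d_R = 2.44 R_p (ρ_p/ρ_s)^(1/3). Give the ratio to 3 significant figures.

d_R = 2.44 × (58200 km) × (687/3230)^(1/3) = 84770 km
d/d_R = (70300) / (84770) = 0.829
Since d/d_R < 1, the body is inside the Roche limit.

inside; d/d_R ≈ 0.829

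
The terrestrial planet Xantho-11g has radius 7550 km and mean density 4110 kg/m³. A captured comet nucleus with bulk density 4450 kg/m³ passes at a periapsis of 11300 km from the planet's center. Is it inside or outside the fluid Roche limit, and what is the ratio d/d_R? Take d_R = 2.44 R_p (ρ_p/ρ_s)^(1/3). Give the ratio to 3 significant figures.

d_R = 2.44 × (7550 km) × (4110/4450)^(1/3) = 17940 km
d/d_R = (11300) / (17940) = 0.630
Since d/d_R < 1, the body is inside the Roche limit.

inside; d/d_R ≈ 0.630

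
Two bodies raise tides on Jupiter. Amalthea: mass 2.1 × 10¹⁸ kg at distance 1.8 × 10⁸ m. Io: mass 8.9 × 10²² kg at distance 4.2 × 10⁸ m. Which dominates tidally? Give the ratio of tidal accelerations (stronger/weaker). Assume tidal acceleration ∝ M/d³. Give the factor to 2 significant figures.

Io, by a factor of ≈ 3300

Compare M/d³ for the two perturbers:
Amalthea: (2.1 × 10¹⁸) / (1.8 × 10⁸)³ = 3.601 × 10⁻⁷
Io: (8.9 × 10²²) / (4.2 × 10⁸)³ = 1.201 × 10⁻³
Ratio (larger/smaller) = 3300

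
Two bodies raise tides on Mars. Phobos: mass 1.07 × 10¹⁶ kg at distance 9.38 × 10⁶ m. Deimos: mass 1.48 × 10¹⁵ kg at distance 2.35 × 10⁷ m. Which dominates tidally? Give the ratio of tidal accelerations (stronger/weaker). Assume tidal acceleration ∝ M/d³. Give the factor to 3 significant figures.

Phobos, by a factor of ≈ 114

Compare M/d³ for the two perturbers:
Phobos: (1.07 × 10¹⁶) / (9.38 × 10⁶)³ = 1.297 × 10⁻⁵
Deimos: (1.48 × 10¹⁵) / (2.35 × 10⁷)³ = 1.140 × 10⁻⁷
Ratio (larger/smaller) = 114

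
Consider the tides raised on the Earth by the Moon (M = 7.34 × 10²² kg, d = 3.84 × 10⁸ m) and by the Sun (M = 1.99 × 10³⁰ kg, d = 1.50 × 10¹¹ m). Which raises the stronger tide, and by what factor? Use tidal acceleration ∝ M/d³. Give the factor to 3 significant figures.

Tidal acceleration ∝ M/d³, so compare M/d³ for each.
The Moon: (7.34 × 10²²) / (3.84 × 10⁸)³ = 1.296 × 10⁻³
The Sun: (1.99 × 10³⁰) / (1.50 × 10¹¹)³ = 5.896 × 10⁻⁴
Ratio (larger/smaller) = 2.20

The Moon, by a factor of ≈ 2.20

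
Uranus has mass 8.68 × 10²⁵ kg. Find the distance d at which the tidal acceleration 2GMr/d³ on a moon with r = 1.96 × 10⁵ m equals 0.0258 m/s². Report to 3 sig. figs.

4.45 × 10⁷ m

2GMr/d³ = a_tidal  ⇒  d = (2GMr / a_tidal)^(1/3)
d = (2 × 6.674×10⁻¹¹ × (8.68 × 10²⁵) × (1.96 × 10⁵) / (0.0258))^(1/3)
  = 4.45 × 10⁷ m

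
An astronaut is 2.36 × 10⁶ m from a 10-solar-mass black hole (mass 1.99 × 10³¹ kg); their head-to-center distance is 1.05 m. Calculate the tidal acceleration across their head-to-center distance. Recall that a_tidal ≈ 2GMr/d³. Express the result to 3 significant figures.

2.12 × 10² m/s²

Δg = 2GMr/d³
   = 2 × (6.674 × 10⁻¹¹) × (1.99 × 10³¹) × (1.05) / (2.36 × 10⁶)³
   = 2.12 × 10² m/s²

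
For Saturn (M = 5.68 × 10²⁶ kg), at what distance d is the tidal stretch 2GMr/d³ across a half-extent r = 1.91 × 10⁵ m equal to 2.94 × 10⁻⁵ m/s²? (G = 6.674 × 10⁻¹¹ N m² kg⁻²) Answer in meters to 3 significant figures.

2GMr/d³ = a_tidal  ⇒  d = (2GMr / a_tidal)^(1/3)
d = (2 × 6.674×10⁻¹¹ × (5.68 × 10²⁶) × (1.91 × 10⁵) / (2.94 × 10⁻⁵))^(1/3)
  = 7.90 × 10⁸ m

7.90 × 10⁸ m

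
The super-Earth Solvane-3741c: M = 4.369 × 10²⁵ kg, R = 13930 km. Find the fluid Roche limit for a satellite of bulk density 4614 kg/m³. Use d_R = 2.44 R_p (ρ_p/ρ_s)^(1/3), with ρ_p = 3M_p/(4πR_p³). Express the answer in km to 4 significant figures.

ρ_p = 3M_p/(4πR_p³) = 3 × (4.369 × 10²⁵) / (4π × (1.393 × 10⁷ m)³) = 3859 kg/m³
d_R = 2.44 × 13930 km × (3859/4614)^(1/3)
    = 32020 km

32020 km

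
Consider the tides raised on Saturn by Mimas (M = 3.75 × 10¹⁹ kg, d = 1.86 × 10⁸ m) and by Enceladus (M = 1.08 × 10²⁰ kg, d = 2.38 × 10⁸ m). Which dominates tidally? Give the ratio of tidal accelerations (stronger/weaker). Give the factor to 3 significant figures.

Enceladus, by a factor of ≈ 1.37

Compare M/d³ for the two perturbers:
Mimas: (3.75 × 10¹⁹) / (1.86 × 10⁸)³ = 5.828 × 10⁻⁶
Enceladus: (1.08 × 10²⁰) / (2.38 × 10⁸)³ = 8.011 × 10⁻⁶
Ratio (larger/smaller) = 1.37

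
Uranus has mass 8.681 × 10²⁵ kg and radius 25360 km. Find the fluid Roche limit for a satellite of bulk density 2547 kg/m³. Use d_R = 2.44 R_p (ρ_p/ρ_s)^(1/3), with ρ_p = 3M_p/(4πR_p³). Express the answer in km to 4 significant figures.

ρ_p = 3M_p/(4πR_p³) = 3 × (8.681 × 10²⁵) / (4π × (2.536 × 10⁷ m)³) = 1271 kg/m³
d_R = 2.44 × 25360 km × (1271/2547)^(1/3)
    = 49080 km

49080 km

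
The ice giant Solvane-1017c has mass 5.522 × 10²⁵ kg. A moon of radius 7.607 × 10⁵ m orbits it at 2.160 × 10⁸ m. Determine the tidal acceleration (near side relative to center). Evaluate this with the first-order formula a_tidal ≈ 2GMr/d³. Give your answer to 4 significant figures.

The tidal stretch is the gradient of GM/d² times the body's extent r, hence the 1/d³ dependence.
a_tidal = 2GMr/d³
        = 2 × (6.674 × 10⁻¹¹) × (5.522 × 10²⁵) × (7.607 × 10⁵) / (2.160 × 10⁸)³
        = 5.564 × 10⁻⁴ m/s²

5.564 × 10⁻⁴ m/s²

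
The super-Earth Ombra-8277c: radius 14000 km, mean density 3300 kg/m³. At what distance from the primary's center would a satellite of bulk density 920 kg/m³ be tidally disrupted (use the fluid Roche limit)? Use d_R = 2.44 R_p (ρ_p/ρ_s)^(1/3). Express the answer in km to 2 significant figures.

52000 km

d_R = 2.44 × 14000 km × (3300/920)^(1/3)
    = 52000 km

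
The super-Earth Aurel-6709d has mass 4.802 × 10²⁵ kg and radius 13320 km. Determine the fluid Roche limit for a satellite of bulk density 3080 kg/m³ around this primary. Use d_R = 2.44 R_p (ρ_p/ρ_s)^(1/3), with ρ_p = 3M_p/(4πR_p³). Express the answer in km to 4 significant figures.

37810 km

ρ_p = 3M_p/(4πR_p³) = 3 × (4.802 × 10²⁵) / (4π × (1.332 × 10⁷ m)³) = 4851 kg/m³
d_R = 2.44 × 13320 km × (4851/3080)^(1/3)
    = 37810 km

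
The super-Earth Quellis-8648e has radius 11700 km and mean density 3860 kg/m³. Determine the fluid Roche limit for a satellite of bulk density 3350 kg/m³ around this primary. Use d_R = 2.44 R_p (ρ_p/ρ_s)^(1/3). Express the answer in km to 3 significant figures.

29900 km

d_R = 2.44 × 11700 km × (3860/3350)^(1/3)
    = 29900 km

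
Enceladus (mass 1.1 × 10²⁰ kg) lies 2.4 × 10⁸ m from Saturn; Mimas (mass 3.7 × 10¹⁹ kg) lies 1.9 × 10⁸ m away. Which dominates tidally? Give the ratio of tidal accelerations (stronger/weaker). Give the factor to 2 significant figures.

Enceladus, by a factor of ≈ 1.5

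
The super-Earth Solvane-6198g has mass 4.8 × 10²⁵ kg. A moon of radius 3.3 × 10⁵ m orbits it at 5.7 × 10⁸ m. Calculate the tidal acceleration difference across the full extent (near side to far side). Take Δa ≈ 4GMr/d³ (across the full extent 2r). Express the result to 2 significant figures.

2.3 × 10⁻⁵ m/s²

The field gradient is 2GM/d³; across the full diameter 2r the difference is 4GMr/d³.
Δg = 4GMr/d³
   = 4 × (6.674 × 10⁻¹¹) × (4.8 × 10²⁵) × (3.3 × 10⁵) / (5.7 × 10⁸)³
   = 2.3 × 10⁻⁵ m/s²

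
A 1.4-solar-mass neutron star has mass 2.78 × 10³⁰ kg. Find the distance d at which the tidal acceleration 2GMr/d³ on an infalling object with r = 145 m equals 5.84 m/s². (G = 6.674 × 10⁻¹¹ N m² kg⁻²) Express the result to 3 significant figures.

2GMr/d³ = a_tidal  ⇒  d = (2GMr / a_tidal)^(1/3)
d = (2 × 6.674×10⁻¹¹ × (2.78 × 10³⁰) × (145) / (5.84))^(1/3)
  = 2.10 × 10⁷ m

2.10 × 10⁷ m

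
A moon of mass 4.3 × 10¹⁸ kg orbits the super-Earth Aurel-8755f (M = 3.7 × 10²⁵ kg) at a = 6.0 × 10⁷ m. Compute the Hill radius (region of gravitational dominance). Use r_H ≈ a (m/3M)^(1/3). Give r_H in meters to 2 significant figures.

2.0 × 10⁵ m

r_H ≈ a (m/3M)^(1/3)
    = (6.0 × 10⁷) × (4.3 × 10¹⁸ / (3 × 3.7 × 10²⁵))^(1/3)
    = 2.0 × 10⁵ m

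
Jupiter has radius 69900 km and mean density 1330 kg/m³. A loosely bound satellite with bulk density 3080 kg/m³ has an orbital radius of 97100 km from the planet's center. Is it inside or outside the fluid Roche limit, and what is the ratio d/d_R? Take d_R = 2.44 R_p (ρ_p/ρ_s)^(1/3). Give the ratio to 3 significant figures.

inside; d/d_R ≈ 0.753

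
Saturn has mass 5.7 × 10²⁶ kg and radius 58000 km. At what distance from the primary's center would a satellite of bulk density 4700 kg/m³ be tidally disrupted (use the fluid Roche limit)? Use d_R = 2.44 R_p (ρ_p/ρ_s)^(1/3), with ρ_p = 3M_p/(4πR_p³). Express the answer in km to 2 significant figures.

ρ_p = 3M_p/(4πR_p³) = 3 × (5.7 × 10²⁶) / (4π × (5.8 × 10⁷ m)³) = 700 kg/m³
d_R = 2.44 × 58000 km × (700/4700)^(1/3)
    = 75000 km

75000 km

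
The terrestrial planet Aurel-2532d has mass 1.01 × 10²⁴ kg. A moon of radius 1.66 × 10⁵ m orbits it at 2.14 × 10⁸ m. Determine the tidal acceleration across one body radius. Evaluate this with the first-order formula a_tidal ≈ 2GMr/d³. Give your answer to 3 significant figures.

Δa = 2GMr/d³
   = 2 × (6.674 × 10⁻¹¹) × (1.01 × 10²⁴) × (1.66 × 10⁵) / (2.14 × 10⁸)³
   = 2.28 × 10⁻⁶ m/s²

2.28 × 10⁻⁶ m/s²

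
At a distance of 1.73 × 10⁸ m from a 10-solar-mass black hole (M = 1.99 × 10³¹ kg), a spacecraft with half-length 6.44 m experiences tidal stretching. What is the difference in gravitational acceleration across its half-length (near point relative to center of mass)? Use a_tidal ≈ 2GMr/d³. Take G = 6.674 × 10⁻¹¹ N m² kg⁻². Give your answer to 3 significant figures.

Δa = 2GMr/d³
   = 2 × (6.674 × 10⁻¹¹) × (1.99 × 10³¹) × (6.44) / (1.73 × 10⁸)³
   = 3.30 × 10⁻³ m/s²

3.30 × 10⁻³ m/s²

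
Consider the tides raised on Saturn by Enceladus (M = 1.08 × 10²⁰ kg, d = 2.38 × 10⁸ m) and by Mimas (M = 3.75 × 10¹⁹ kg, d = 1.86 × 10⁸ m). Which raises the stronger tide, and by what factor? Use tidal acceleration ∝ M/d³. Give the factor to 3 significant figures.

Compare M/d³ for the two perturbers:
Enceladus: (1.08 × 10²⁰) / (2.38 × 10⁸)³ = 8.011 × 10⁻⁶
Mimas: (3.75 × 10¹⁹) / (1.86 × 10⁸)³ = 5.828 × 10⁻⁶
Ratio (larger/smaller) = 1.37

Enceladus, by a factor of ≈ 1.37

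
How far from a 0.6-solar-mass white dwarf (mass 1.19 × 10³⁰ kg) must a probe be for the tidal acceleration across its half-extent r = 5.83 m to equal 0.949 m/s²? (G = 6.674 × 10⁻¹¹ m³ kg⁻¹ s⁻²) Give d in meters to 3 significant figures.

9.92 × 10⁶ m

2GMr/d³ = a_tidal  ⇒  d = (2GMr / a_tidal)^(1/3)
d = (2 × 6.674×10⁻¹¹ × (1.19 × 10³⁰) × (5.83) / (0.949))^(1/3)
  = 9.92 × 10⁶ m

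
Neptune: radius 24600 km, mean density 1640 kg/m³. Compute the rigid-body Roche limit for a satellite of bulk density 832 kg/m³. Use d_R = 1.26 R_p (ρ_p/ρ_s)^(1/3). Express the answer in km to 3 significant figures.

38900 km

d_R = 1.26 × 24600 km × (1640/832)^(1/3)
    = 38900 km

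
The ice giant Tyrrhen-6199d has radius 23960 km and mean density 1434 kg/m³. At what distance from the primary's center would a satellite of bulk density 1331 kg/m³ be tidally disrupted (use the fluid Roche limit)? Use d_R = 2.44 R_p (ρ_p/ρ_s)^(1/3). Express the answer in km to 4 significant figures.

d_R = 2.44 × 23960 km × (1434/1331)^(1/3)
    = 59930 km

59930 km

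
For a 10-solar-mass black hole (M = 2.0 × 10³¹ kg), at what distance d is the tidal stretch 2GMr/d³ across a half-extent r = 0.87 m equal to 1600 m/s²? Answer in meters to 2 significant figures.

1.1 × 10⁶ m

2GMr/d³ = a_tidal  ⇒  d = (2GMr / a_tidal)^(1/3)
d = (2 × 6.674×10⁻¹¹ × (2.0 × 10³¹) × (0.87) / (1600))^(1/3)
  = 1.1 × 10⁶ m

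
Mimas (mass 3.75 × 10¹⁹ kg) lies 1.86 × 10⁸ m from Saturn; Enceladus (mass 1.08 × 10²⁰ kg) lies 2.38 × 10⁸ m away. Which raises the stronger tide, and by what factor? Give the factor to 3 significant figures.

Enceladus, by a factor of ≈ 1.37

The tide-raising term goes as M/d³ (the gradient of a 1/d² field).
Mimas: (3.75 × 10¹⁹) / (1.86 × 10⁸)³ = 5.828 × 10⁻⁶
Enceladus: (1.08 × 10²⁰) / (2.38 × 10⁸)³ = 8.011 × 10⁻⁶
Ratio (larger/smaller) = 1.37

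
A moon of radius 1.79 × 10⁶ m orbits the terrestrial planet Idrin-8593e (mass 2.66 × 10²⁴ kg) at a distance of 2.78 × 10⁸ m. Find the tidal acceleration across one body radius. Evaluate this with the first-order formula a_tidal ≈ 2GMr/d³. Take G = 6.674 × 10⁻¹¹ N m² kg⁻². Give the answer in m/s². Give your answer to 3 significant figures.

The tidal stretch is the gradient of GM/d² times the body's extent r, hence the 1/d³ dependence.
Δg = 2GMr/d³
   = 2 × (6.674 × 10⁻¹¹) × (2.66 × 10²⁴) × (1.79 × 10⁶) / (2.78 × 10⁸)³
   = 2.96 × 10⁻⁵ m/s²

2.96 × 10⁻⁵ m/s²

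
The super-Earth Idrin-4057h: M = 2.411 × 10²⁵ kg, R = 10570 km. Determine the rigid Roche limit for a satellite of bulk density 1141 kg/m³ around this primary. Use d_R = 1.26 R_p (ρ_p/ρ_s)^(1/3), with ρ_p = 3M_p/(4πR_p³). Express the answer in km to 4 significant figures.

ρ_p = 3M_p/(4πR_p³) = 3 × (2.411 × 10²⁵) / (4π × (1.057 × 10⁷ m)³) = 4874 kg/m³
d_R = 1.26 × 10570 km × (4874/1141)^(1/3)
    = 21610 km

21610 km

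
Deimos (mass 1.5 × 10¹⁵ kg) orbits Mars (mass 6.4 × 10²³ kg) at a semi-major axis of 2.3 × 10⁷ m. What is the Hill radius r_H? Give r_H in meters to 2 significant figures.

r_H ≈ a (m/3M)^(1/3)
    = (2.3 × 10⁷) × (1.5 × 10¹⁵ / (3 × 6.4 × 10²³))^(1/3)
    = 2.1 × 10⁴ m

2.1 × 10⁴ m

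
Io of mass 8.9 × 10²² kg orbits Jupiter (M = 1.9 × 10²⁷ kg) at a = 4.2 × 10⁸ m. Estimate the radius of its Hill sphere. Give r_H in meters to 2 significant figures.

1.0 × 10⁷ m

r_H ≈ a (m/3M)^(1/3)
    = (4.2 × 10⁸) × (8.9 × 10²² / (3 × 1.9 × 10²⁷))^(1/3)
    = 1.0 × 10⁷ m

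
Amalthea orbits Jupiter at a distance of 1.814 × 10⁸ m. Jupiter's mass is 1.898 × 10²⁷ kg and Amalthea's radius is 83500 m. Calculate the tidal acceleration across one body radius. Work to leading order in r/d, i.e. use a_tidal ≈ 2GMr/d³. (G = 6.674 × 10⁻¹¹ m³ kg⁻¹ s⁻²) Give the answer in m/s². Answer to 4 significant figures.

a_tidal = 2GMr/d³
        = 2 × (6.674 × 10⁻¹¹) × (1.898 × 10²⁷) × (83500) / (1.814 × 10⁸)³
        = 3.544 × 10⁻³ m/s²

3.544 × 10⁻³ m/s²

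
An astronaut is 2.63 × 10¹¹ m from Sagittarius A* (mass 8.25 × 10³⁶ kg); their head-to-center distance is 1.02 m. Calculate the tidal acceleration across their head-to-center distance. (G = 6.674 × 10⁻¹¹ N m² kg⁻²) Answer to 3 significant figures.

6.17 × 10⁻⁸ m/s²

Δa = 2GMr/d³
   = 2 × (6.674 × 10⁻¹¹) × (8.25 × 10³⁶) × (1.02) / (2.63 × 10¹¹)³
   = 6.17 × 10⁻⁸ m/s²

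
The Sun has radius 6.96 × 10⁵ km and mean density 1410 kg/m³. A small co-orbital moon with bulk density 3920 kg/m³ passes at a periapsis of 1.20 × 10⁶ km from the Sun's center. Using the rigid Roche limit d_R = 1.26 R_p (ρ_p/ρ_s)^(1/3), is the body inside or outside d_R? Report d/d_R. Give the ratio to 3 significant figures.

outside; d/d_R ≈ 1.92

d_R = 1.26 × (6.96 × 10⁵ km) × (1410/3920)^(1/3) = 6.237 × 10⁵ km
d/d_R = (1.20 × 10⁶) / (6.237 × 10⁵) = 1.92
Since d/d_R > 1, the body is outside the Roche limit.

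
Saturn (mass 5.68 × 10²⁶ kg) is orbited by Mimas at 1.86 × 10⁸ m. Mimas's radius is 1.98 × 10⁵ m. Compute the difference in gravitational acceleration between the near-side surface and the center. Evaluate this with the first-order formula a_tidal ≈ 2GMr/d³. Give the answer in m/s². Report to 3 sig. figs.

2.33 × 10⁻³ m/s²

Δa = 2GMr/d³
   = 2 × (6.674 × 10⁻¹¹) × (5.68 × 10²⁶) × (1.98 × 10⁵) / (1.86 × 10⁸)³
   = 2.33 × 10⁻³ m/s²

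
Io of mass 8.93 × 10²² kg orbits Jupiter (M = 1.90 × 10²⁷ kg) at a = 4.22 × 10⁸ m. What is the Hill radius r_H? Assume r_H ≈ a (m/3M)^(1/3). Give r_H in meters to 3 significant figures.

1.06 × 10⁷ m

r_H ≈ a (m/3M)^(1/3)
    = (4.22 × 10⁸) × (8.93 × 10²² / (3 × 1.90 × 10²⁷))^(1/3)
    = 1.06 × 10⁷ m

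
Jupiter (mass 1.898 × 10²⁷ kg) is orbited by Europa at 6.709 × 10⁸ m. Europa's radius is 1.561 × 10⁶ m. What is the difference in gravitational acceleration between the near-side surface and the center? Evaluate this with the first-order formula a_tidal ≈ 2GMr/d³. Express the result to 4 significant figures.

Δg = 2GMr/d³
   = 2 × (6.674 × 10⁻¹¹) × (1.898 × 10²⁷) × (1.561 × 10⁶) / (6.709 × 10⁸)³
   = 1.310 × 10⁻³ m/s²

1.310 × 10⁻³ m/s²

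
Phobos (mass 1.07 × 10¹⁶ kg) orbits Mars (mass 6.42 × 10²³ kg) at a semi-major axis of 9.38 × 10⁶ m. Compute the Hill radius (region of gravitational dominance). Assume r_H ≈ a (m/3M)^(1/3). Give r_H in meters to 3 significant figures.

r_H ≈ a (m/3M)^(1/3)
    = (9.38 × 10⁶) × (1.07 × 10¹⁶ / (3 × 6.42 × 10²³))^(1/3)
    = 1.66 × 10⁴ m

1.66 × 10⁴ m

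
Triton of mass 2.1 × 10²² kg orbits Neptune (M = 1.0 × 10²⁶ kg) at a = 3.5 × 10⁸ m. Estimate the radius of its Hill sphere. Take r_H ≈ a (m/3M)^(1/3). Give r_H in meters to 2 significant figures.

1.4 × 10⁷ m

r_H ≈ a (m/3M)^(1/3)
    = (3.5 × 10⁸) × (2.1 × 10²² / (3 × 1.0 × 10²⁶))^(1/3)
    = 1.4 × 10⁷ m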